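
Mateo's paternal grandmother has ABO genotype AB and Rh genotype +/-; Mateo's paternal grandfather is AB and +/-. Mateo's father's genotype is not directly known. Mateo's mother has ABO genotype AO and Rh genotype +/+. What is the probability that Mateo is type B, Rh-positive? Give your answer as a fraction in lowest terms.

1/4

Mateo's father's ABO genotype from AB × AB: 1/4 AA, 1/2 AB, 1/4 BB.
Crossing each possibility with the mother AO and summing P(type B): 1/4·0 + 1/2·1/4 + 1/4·1/2 = 1/4.
Similarly for Rh via the father's Rh distribution: P(Rh+) = 1.
Independent loci: 1/4 × 1 = 1/4.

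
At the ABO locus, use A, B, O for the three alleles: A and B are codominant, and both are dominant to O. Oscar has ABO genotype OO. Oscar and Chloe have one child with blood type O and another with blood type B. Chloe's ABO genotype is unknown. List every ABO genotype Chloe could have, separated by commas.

For each candidate genotype of Chloe, check whether crossing it with OO can produce every observed child phenotype.
  AA → possible child types {A} ✗
  AB → possible child types {A, B} ✗
  AO → possible child types {O, A} ✗
  BB → possible child types {B} ✗
  BO → possible child types {O, B} ✓
  OO → possible child types {O} ✗

BO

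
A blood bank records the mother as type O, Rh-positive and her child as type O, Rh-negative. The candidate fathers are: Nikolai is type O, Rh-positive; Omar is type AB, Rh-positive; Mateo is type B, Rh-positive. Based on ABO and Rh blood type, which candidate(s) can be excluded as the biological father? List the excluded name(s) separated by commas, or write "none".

Omar

A candidate is excluded only if no genotype consistent with his phenotype could produce a type O, Rh-negative child with a type O, Rh-positive mother.
Omar (type AB, Rh+): no genotype consistent with that phenotype can produce a type-O Rh- child with a type-O mother.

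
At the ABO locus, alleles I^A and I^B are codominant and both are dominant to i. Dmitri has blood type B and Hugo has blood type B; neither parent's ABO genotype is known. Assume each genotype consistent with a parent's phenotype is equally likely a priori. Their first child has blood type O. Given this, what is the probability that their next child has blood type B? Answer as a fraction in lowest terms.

Possible genotypes: Dmitri ∈ {I^B I^B, I^B i}; Hugo ∈ {I^B I^B, I^B i}.
Weight each parental genotype pair by prior × P(type-O child):
  I^B i × I^B i: posterior weight 1; P(next child type B) = 3/4.
Weighted sum = 3/4.

3/4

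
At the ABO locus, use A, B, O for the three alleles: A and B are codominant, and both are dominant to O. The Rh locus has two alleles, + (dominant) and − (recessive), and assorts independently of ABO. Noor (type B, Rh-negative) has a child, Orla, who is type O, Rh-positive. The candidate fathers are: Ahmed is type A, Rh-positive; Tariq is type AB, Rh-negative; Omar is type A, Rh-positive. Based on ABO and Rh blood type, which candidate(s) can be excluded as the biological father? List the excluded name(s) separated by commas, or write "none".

A candidate is excluded only if no genotype consistent with his phenotype could produce a type O, Rh-positive child with a type B, Rh-negative mother.
Tariq (type AB, Rh-): no genotype consistent with that phenotype can produce a type-O Rh+ child with a type-B mother.

Tariq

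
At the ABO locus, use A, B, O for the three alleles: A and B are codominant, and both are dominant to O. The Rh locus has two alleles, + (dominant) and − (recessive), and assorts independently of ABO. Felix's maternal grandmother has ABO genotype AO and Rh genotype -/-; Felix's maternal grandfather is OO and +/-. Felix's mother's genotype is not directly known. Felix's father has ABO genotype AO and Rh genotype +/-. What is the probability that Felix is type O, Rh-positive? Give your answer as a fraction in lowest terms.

15/64

Felix's mother's ABO genotype from AO × OO: 1/2 AO, 1/2 OO.
Crossing each possibility with the father AO and summing P(type O): 1/2·1/4 + 1/2·1/2 = 3/8.
Similarly for Rh via the mother's Rh distribution: P(Rh+) = 5/8.
Independent loci: 3/8 × 5/8 = 15/64.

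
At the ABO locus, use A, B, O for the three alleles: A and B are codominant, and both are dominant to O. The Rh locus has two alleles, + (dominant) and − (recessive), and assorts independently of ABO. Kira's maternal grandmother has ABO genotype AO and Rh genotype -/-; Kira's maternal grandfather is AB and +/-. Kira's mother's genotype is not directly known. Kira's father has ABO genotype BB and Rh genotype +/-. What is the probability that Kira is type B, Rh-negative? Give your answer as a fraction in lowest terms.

3/16

Kira's mother's ABO genotype from AO × AB: 1/4 AA, 1/4 AB, 1/4 AO, 1/4 BO.
Crossing each possibility with the father BB and summing P(type B): 1/4·0 + 1/4·1/2 + 1/4·1/2 + 1/4·1 = 1/2.
Similarly for Rh via the mother's Rh distribution: P(Rh-) = 3/8.
Independent loci: 1/2 × 3/8 = 3/16.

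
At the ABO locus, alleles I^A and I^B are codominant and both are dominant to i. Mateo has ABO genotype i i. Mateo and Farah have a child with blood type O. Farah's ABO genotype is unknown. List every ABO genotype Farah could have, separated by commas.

For each candidate genotype of Farah, check whether crossing it with i i can produce every observed child phenotype.
  I^A I^A → possible child types {A} ✗
  I^A I^B → possible child types {A, B} ✗
  I^A i → possible child types {O, A} ✓
  I^B I^B → possible child types {B} ✗
  I^B i → possible child types {O, B} ✓
  i i → possible child types {O} ✓

I^A i, I^B i, i i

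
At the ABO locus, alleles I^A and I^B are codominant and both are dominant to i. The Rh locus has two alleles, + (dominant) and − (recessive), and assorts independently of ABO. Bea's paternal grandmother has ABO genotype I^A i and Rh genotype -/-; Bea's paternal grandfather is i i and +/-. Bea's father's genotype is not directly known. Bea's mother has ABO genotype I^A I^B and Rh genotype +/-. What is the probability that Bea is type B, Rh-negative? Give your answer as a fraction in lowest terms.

Bea's father's ABO genotype from I^A i × i i: 1/2 I^A i, 1/2 i i.
Crossing each possibility with the mother I^A I^B and summing P(type B): 1/2·1/4 + 1/2·1/2 = 3/8.
Similarly for Rh via the father's Rh distribution: P(Rh-) = 3/8.
Independent loci: 3/8 × 3/8 = 9/64.

9/64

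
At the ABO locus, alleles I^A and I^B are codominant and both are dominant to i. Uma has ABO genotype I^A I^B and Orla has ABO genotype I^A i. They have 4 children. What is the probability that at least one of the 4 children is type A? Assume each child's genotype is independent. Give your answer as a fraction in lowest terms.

ABO cross I^A I^B × I^A i → 1/2 A, 1/4 B, 1/4 AB.
So P(type A) = 1/2 per child.
P(none) = (1/2)^4 = 1/16; P(at least one) = 1 − 1/16 = 15/16.

15/16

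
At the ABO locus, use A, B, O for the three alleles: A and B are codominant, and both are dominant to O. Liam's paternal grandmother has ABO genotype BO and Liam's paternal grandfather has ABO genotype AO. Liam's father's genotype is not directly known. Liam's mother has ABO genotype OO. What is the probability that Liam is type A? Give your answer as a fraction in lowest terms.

1/4

Liam's father's ABO genotype from BO × AO: 1/4 AB, 1/4 AO, 1/4 BO, 1/4 OO.
Crossing each possibility with the mother OO and summing P(type A): 1/4·1/2 + 1/4·1/2 + 1/4·0 + 1/4·0 = 1/4.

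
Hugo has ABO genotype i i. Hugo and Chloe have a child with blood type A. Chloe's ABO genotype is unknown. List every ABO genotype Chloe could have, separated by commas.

For each candidate genotype of Chloe, check whether crossing it with i i can produce every observed child phenotype.
  I^A I^A → possible child types {A} ✓
  I^A I^B → possible child types {A, B} ✓
  I^A i → possible child types {O, A} ✓
  I^B I^B → possible child types {B} ✗
  I^B i → possible child types {O, B} ✗
  i i → possible child types {O} ✗

I^A I^A, I^A I^B, I^A i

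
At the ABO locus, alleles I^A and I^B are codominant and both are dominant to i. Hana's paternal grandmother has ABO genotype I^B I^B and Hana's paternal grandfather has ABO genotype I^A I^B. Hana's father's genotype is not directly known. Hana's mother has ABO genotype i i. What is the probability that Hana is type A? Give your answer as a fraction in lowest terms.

Hana's father's ABO genotype from I^B I^B × I^A I^B: 1/2 I^A I^B, 1/2 I^B I^B.
Crossing each possibility with the mother i i and summing P(type A): 1/2·1/2 + 1/2·0 = 1/4.

1/4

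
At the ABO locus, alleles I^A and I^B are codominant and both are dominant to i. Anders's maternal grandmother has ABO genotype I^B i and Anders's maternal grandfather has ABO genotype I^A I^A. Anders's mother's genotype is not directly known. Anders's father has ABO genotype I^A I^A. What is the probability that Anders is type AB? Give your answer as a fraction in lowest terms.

Anders's mother's ABO genotype from I^B i × I^A I^A: 1/2 I^A I^B, 1/2 I^A i.
Crossing each possibility with the father I^A I^A and summing P(type AB): 1/2·1/2 + 1/2·0 = 1/4.

1/4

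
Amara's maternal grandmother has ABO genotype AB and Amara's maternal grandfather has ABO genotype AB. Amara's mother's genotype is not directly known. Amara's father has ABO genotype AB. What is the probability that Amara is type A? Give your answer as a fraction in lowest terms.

1/4

Amara's mother's ABO genotype from AB × AB: 1/4 AA, 1/2 AB, 1/4 BB.
Crossing each possibility with the father AB and summing P(type A): 1/4·1/2 + 1/2·1/4 + 1/4·0 = 1/4.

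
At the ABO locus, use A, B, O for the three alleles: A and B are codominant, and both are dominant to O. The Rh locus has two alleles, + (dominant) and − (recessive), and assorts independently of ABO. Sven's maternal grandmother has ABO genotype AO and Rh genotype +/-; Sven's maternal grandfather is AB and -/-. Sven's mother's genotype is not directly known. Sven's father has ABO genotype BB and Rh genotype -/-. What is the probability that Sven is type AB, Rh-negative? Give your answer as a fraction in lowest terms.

Sven's mother's ABO genotype from AO × AB: 1/4 AA, 1/4 AB, 1/4 AO, 1/4 BO.
Crossing each possibility with the father BB and summing P(type AB): 1/4·1 + 1/4·1/2 + 1/4·1/2 + 1/4·0 = 1/2.
Similarly for Rh via the mother's Rh distribution: P(Rh-) = 3/4.
Independent loci: 1/2 × 3/4 = 3/8.

3/8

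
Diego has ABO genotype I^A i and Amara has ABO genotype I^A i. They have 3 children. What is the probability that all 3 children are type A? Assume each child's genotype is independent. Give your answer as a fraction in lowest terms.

ABO cross I^A i × I^A i → 1/4 O, 3/4 A.
So P(type A) = 3/4 per child.
All 3 independent: (3/4)^3 = 27/64.

27/64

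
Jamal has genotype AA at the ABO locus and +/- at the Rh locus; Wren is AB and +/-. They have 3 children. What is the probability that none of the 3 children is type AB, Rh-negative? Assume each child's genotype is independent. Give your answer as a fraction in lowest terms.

ABO cross AA × AB → 1/2 A, 1/2 AB.
Rh cross +/- × +/- → 3/4 Rh+, 1/4 Rh-; so P(type AB, Rh-negative) = 1/2 × 1/4 = 1/8 per child.
P(not type AB, Rh-negative) = 7/8 for one child; (7/8)^3 = 343/512.

343/512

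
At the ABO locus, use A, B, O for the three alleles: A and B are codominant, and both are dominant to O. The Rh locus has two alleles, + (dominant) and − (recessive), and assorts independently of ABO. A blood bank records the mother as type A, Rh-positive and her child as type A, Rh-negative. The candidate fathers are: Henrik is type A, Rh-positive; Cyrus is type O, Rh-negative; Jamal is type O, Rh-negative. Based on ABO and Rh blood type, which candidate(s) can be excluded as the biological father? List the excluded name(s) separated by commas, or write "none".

A candidate is excluded only if no genotype consistent with his phenotype could produce a type A, Rh-negative child with a type A, Rh-positive mother.
Every candidate has at least one consistent genotype combination, so none can be excluded.

none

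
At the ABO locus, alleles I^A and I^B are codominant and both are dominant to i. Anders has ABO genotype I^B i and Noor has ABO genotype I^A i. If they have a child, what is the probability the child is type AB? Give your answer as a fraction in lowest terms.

1/4

ABO cross I^B i × I^A i → offspring phenotypes: 1/4 O, 1/4 A, 1/4 B, 1/4 AB.
So P(type AB) = 1/4.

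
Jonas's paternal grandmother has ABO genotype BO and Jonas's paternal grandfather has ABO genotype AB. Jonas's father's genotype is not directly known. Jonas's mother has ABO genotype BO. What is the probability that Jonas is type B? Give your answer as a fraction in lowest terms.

Jonas's father's ABO genotype from BO × AB: 1/4 AB, 1/4 AO, 1/4 BB, 1/4 BO.
Crossing each possibility with the mother BO and summing P(type B): 1/4·1/2 + 1/4·1/4 + 1/4·1 + 1/4·3/4 = 5/8.

5/8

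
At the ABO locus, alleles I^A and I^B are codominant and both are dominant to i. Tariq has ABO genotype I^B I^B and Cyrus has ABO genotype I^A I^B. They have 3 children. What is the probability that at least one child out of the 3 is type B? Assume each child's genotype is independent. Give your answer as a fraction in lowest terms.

ABO cross I^B I^B × I^A I^B → 1/2 B, 1/2 AB.
So P(type B) = 1/2 per child.
P(none) = (1/2)^3 = 1/8; P(at least one) = 1 − 1/8 = 7/8.

7/8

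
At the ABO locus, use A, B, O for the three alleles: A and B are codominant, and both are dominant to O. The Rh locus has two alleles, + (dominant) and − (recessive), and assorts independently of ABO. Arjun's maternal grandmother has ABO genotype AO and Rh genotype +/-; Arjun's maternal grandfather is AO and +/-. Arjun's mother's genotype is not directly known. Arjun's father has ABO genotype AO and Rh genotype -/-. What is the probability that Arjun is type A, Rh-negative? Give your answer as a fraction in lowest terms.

Arjun's mother's ABO genotype from AO × AO: 1/4 AA, 1/2 AO, 1/4 OO.
Crossing each possibility with the father AO and summing P(type A): 1/4·1 + 1/2·3/4 + 1/4·1/2 = 3/4.
Similarly for Rh via the mother's Rh distribution: P(Rh-) = 1/2.
Independent loci: 3/4 × 1/2 = 3/8.

3/8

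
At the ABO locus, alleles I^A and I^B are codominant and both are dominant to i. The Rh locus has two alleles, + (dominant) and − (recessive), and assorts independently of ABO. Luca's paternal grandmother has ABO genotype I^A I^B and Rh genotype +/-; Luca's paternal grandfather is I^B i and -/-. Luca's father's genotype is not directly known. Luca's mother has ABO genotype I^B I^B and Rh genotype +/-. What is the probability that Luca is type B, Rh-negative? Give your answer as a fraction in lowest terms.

Luca's father's ABO genotype from I^A I^B × I^B i: 1/4 I^A I^B, 1/4 I^A i, 1/4 I^B I^B, 1/4 I^B i.
Crossing each possibility with the mother I^B I^B and summing P(type B): 1/4·1/2 + 1/4·1/2 + 1/4·1 + 1/4·1 = 3/4.
Similarly for Rh via the father's Rh distribution: P(Rh-) = 3/8.
Independent loci: 3/4 × 3/8 = 9/32.

9/32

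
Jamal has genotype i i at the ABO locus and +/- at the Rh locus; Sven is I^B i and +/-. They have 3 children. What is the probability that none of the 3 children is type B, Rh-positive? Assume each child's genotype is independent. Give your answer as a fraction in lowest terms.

ABO cross i i × I^B i → 1/2 O, 1/2 B.
Rh cross +/- × +/- → 3/4 Rh+, 1/4 Rh-; so P(type B, Rh-positive) = 1/2 × 3/4 = 3/8 per child.
P(not type B, Rh-positive) = 5/8 for one child; (5/8)^3 = 125/512.

125/512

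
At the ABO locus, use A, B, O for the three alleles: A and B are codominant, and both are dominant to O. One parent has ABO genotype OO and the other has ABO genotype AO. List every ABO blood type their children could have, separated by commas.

O, A

Gametes from OO × AO give offspring ABO genotypes AO, OO, i.e. phenotypes O, A.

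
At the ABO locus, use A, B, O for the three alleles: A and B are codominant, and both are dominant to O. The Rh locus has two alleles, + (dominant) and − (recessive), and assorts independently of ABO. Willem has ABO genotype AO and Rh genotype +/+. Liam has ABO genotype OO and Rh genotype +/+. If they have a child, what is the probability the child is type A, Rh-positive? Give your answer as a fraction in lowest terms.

ABO cross AO × OO → offspring phenotypes: 1/2 O, 1/2 A.
Rh cross +/+ × +/+ → 1 Rh+.
Independent loci: P(type A, Rh-positive) = 1/2 × 1 = 1/2.

1/2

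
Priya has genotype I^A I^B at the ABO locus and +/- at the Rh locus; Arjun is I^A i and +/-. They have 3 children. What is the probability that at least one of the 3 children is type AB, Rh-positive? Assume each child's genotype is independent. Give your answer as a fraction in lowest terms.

ABO cross I^A I^B × I^A i → 1/2 A, 1/4 B, 1/4 AB.
Rh cross +/- × +/- → 3/4 Rh+, 1/4 Rh-; so P(type AB, Rh-positive) = 1/4 × 3/4 = 3/16 per child.
P(none) = (13/16)^3 = 2197/4096; P(at least one) = 1 − 2197/4096 = 1899/4096.

1899/4096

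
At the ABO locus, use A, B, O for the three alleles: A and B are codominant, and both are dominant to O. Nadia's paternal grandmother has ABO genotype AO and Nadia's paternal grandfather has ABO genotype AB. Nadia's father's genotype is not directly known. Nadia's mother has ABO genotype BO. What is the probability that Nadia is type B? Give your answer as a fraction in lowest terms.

Nadia's father's ABO genotype from AO × AB: 1/4 AA, 1/4 AB, 1/4 AO, 1/4 BO.
Crossing each possibility with the mother BO and summing P(type B): 1/4·0 + 1/4·1/2 + 1/4·1/4 + 1/4·3/4 = 3/8.

3/8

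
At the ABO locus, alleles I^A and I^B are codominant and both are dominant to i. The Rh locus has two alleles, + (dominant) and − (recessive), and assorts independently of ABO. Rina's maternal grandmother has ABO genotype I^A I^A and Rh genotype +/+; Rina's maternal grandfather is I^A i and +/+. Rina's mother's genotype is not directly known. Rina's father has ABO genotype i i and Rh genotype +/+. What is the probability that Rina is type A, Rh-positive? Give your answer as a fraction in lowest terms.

Rina's mother's ABO genotype from I^A I^A × I^A i: 1/2 I^A I^A, 1/2 I^A i.
Crossing each possibility with the father i i and summing P(type A): 1/2·1 + 1/2·1/2 = 3/4.
Similarly for Rh via the mother's Rh distribution: P(Rh+) = 1.
Independent loci: 3/4 × 1 = 3/4.

3/4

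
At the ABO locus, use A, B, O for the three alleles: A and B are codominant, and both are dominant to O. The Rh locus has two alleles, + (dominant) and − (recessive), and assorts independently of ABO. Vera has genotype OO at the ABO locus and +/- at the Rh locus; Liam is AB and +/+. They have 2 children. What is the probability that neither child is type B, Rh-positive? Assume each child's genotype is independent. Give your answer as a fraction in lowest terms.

1/4

ABO cross OO × AB → 1/2 A, 1/2 B.
Rh cross +/- × +/+ → 1 Rh+; so P(type B, Rh-positive) = 1/2 × 1 = 1/2 per child.
P(not type B, Rh-positive) = 1/2 for one child; (1/2)^2 = 1/4.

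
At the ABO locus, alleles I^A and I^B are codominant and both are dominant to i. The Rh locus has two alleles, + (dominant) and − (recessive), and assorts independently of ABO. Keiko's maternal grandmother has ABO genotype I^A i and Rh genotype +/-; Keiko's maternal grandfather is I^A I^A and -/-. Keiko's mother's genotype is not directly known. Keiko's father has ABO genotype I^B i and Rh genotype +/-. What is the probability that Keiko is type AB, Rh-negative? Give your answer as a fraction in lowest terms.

Keiko's mother's ABO genotype from I^A i × I^A I^A: 1/2 I^A I^A, 1/2 I^A i.
Crossing each possibility with the father I^B i and summing P(type AB): 1/2·1/2 + 1/2·1/4 = 3/8.
Similarly for Rh via the mother's Rh distribution: P(Rh-) = 3/8.
Independent loci: 3/8 × 3/8 = 9/64.

9/64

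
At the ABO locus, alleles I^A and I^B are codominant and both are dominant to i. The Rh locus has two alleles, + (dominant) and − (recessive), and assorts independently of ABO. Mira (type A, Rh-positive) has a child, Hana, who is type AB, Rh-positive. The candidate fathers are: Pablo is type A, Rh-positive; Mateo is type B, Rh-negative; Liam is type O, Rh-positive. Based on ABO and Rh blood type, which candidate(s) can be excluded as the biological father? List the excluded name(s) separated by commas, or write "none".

Pablo, Liam

A candidate is excluded only if no genotype consistent with his phenotype could produce a type AB, Rh-positive child with a type A, Rh-positive mother.
Pablo (type A, Rh+): no genotype consistent with that phenotype can produce a type-AB Rh+ child with a type-A mother.
Liam (type O, Rh+): no genotype consistent with that phenotype can produce a type-AB Rh+ child with a type-A mother.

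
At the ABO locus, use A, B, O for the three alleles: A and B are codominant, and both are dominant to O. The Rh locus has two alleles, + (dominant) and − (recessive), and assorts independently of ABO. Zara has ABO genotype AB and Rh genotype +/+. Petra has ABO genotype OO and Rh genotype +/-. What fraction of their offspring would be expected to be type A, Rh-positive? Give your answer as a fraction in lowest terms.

ABO cross AB × OO → offspring phenotypes: 1/2 A, 1/2 B.
Rh cross +/+ × +/- → 1 Rh+.
Independent loci: P(type A, Rh-positive) = 1/2 × 1 = 1/2.

1/2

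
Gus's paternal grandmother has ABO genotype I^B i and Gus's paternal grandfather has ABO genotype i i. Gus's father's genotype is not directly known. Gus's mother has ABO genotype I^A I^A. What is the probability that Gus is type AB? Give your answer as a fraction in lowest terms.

1/4

Gus's father's ABO genotype from I^B i × i i: 1/2 I^B i, 1/2 i i.
Crossing each possibility with the mother I^A I^A and summing P(type AB): 1/2·1/2 + 1/2·0 = 1/4.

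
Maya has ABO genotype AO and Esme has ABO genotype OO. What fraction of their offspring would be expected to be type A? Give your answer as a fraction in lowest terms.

ABO cross AO × OO → offspring phenotypes: 1/2 O, 1/2 A.
So P(type A) = 1/2.

1/2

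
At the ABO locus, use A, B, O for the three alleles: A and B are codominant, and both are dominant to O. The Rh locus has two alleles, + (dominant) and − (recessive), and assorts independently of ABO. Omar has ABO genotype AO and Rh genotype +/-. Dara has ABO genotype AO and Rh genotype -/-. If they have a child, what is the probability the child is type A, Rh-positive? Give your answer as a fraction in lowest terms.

3/8

ABO cross AO × AO → offspring phenotypes: 1/4 O, 3/4 A.
Rh cross +/- × -/- → 1/2 Rh+, 1/2 Rh-.
Independent loci: P(type A, Rh-positive) = 3/4 × 1/2 = 3/8.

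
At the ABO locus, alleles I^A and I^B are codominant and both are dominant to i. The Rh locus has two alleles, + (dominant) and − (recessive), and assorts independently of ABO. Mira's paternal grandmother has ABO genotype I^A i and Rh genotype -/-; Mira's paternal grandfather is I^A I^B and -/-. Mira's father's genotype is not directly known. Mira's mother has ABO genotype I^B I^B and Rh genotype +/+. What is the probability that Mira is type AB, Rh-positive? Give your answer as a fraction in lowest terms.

Mira's father's ABO genotype from I^A i × I^A I^B: 1/4 I^A I^A, 1/4 I^A I^B, 1/4 I^A i, 1/4 I^B i.
Crossing each possibility with the mother I^B I^B and summing P(type AB): 1/4·1 + 1/4·1/2 + 1/4·1/2 + 1/4·0 = 1/2.
Similarly for Rh via the father's Rh distribution: P(Rh+) = 1.
Independent loci: 1/2 × 1 = 1/2.

1/2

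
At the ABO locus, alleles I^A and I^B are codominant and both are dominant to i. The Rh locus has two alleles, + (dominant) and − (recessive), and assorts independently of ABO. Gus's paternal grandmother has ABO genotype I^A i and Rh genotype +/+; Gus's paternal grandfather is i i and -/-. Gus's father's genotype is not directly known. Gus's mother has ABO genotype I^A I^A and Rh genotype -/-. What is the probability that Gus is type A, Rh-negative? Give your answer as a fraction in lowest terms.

1/2

Gus's father's ABO genotype from I^A i × i i: 1/2 I^A i, 1/2 i i.
Crossing each possibility with the mother I^A I^A and summing P(type A): 1/2·1 + 1/2·1 = 1.
Similarly for Rh via the father's Rh distribution: P(Rh-) = 1/2.
Independent loci: 1 × 1/2 = 1/2.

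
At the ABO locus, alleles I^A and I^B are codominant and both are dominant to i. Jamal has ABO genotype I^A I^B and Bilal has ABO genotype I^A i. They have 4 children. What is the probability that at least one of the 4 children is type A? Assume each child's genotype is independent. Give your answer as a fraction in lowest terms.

ABO cross I^A I^B × I^A i → 1/2 A, 1/4 B, 1/4 AB.
So P(type A) = 1/2 per child.
P(none) = (1/2)^4 = 1/16; P(at least one) = 1 − 1/16 = 15/16.

15/16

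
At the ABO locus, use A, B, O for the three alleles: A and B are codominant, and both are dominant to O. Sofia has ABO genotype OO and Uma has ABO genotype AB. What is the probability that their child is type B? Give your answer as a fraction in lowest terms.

1/2

ABO cross OO × AB → offspring phenotypes: 1/2 A, 1/2 B.
So P(type B) = 1/2.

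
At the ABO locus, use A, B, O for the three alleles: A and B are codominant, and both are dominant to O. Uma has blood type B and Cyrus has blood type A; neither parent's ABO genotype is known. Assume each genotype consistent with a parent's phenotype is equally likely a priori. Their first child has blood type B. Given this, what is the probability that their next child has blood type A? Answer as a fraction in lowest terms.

1/12

Possible genotypes: Uma ∈ {BB, BO}; Cyrus ∈ {AA, AO}.
Weight each parental genotype pair by prior × P(type-B child):
  BB × AO: posterior weight 2/3; P(next child type A) = 0.
  BO × AO: posterior weight 1/3; P(next child type A) = 1/4.
Weighted sum = 1/12.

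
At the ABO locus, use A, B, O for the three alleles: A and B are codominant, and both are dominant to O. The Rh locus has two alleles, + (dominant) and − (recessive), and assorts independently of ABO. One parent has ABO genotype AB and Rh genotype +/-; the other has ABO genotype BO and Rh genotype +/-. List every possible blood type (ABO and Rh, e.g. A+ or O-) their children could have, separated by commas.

Gametes from AB × BO give offspring ABO genotypes AB, AO, BB, BO, i.e. phenotypes A, B, AB.
Rh cross +/- × +/- → phenotypes Rh+, Rh-.
Combining independently: A+, A-, B+, B-, AB+, AB-.

A+, A-, B+, B-, AB+, AB-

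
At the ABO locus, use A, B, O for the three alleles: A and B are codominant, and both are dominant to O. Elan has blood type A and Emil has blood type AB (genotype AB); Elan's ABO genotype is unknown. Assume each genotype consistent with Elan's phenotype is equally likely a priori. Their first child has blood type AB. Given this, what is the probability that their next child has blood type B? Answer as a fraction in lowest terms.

Possible genotypes: Elan ∈ {AA, AO}; Emil ∈ {AB}.
Weight each parental genotype pair by prior × P(type-AB child):
  AA × AB: posterior weight 2/3; P(next child type B) = 0.
  AO × AB: posterior weight 1/3; P(next child type B) = 1/4.
Weighted sum = 1/12.

1/12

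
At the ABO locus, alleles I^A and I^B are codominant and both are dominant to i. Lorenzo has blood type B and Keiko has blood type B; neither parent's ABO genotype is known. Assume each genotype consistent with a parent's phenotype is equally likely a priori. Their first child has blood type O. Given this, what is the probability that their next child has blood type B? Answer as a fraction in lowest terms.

3/4

Possible genotypes: Lorenzo ∈ {I^B I^B, I^B i}; Keiko ∈ {I^B I^B, I^B i}.
Weight each parental genotype pair by prior × P(type-O child):
  I^B i × I^B i: posterior weight 1; P(next child type B) = 3/4.
Weighted sum = 3/4.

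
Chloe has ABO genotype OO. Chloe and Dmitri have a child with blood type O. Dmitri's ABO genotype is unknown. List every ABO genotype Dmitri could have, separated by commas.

AO, BO, OO

For each candidate genotype of Dmitri, check whether crossing it with OO can produce every observed child phenotype.
  AA → possible child types {A} ✗
  AB → possible child types {A, B} ✗
  AO → possible child types {O, A} ✓
  BB → possible child types {B} ✗
  BO → possible child types {O, B} ✓
  OO → possible child types {O} ✓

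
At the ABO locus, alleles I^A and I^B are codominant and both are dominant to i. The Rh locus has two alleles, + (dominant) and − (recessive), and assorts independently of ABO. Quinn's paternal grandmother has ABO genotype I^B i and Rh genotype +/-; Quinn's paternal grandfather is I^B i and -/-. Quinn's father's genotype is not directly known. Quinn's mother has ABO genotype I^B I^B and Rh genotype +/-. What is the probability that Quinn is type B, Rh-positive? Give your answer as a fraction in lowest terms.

Quinn's father's ABO genotype from I^B i × I^B i: 1/4 I^B I^B, 1/2 I^B i, 1/4 i i.
Crossing each possibility with the mother I^B I^B and summing P(type B): 1/4·1 + 1/2·1 + 1/4·1 = 1.
Similarly for Rh via the father's Rh distribution: P(Rh+) = 5/8.
Independent loci: 1 × 5/8 = 5/8.

5/8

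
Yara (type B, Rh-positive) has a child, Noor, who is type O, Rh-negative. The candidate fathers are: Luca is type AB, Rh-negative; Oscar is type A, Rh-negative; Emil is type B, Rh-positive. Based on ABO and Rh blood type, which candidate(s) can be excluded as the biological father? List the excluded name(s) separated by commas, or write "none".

A candidate is excluded only if no genotype consistent with his phenotype could produce a type O, Rh-negative child with a type B, Rh-positive mother.
Luca (type AB, Rh-): no genotype consistent with that phenotype can produce a type-O Rh- child with a type-B mother.

Luca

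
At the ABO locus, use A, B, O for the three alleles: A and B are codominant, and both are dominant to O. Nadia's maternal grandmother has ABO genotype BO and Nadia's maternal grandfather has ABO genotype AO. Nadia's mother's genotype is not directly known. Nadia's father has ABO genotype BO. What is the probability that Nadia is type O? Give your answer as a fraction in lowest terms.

1/4

Nadia's mother's ABO genotype from BO × AO: 1/4 AB, 1/4 AO, 1/4 BO, 1/4 OO.
Crossing each possibility with the father BO and summing P(type O): 1/4·0 + 1/4·1/4 + 1/4·1/4 + 1/4·1/2 = 1/4.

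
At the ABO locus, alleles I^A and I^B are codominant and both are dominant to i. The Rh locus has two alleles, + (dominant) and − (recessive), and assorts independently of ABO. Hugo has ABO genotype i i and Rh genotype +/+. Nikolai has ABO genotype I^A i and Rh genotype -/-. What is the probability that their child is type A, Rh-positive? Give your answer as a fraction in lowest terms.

ABO cross i i × I^A i → offspring phenotypes: 1/2 O, 1/2 A.
Rh cross +/+ × -/- → 1 Rh+.
Independent loci: P(type A, Rh-positive) = 1/2 × 1 = 1/2.

1/2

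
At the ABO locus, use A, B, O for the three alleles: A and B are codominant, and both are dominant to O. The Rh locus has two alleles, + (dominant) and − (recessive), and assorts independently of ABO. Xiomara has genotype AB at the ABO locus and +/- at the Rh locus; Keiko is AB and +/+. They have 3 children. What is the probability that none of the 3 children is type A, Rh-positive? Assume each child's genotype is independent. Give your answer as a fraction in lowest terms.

ABO cross AB × AB → 1/4 A, 1/4 B, 1/2 AB.
Rh cross +/- × +/+ → 1 Rh+; so P(type A, Rh-positive) = 1/4 × 1 = 1/4 per child.
P(not type A, Rh-positive) = 3/4 for one child; (3/4)^3 = 27/64.

27/64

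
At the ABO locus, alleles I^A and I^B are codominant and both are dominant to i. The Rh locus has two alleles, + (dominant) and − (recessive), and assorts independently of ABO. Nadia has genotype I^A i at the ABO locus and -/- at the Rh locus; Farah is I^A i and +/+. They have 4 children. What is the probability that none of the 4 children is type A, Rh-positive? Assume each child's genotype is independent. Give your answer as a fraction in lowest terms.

1/256

ABO cross I^A i × I^A i → 1/4 O, 3/4 A.
Rh cross -/- × +/+ → 1 Rh+; so P(type A, Rh-positive) = 3/4 × 1 = 3/4 per child.
P(not type A, Rh-positive) = 1/4 for one child; (1/4)^4 = 1/256.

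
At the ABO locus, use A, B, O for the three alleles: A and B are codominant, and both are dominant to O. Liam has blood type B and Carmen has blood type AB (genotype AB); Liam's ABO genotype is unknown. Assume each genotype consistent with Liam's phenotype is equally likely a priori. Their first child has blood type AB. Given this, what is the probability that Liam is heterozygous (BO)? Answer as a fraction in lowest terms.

1/3

Possible genotypes: Liam ∈ {BB, BO}; Carmen ∈ {AB}.
Weight each parental genotype pair by prior × P(type-AB child):
  BB × AB: posterior weight 2/3.
  BO × AB: posterior weight 1/3.
Sum the posterior weight over pairs where Liam is BO: 1/3.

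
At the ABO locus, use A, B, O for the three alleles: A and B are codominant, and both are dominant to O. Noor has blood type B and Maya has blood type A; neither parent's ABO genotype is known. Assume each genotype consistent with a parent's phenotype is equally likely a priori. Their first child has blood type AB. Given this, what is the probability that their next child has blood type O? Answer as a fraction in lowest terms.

Possible genotypes: Noor ∈ {BB, BO}; Maya ∈ {AA, AO}.
Weight each parental genotype pair by prior × P(type-AB child):
  BB × AA: posterior weight 4/9; P(next child type O) = 0.
  BB × AO: posterior weight 2/9; P(next child type O) = 0.
  BO × AA: posterior weight 2/9; P(next child type O) = 0.
  BO × AO: posterior weight 1/9; P(next child type O) = 1/4.
Weighted sum = 1/36.

1/36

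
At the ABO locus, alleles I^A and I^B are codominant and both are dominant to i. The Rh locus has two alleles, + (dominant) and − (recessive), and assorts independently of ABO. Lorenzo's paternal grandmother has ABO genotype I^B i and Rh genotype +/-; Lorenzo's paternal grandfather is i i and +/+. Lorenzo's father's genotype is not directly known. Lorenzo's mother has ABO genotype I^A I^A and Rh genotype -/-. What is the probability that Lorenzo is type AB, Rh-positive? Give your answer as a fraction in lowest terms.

Lorenzo's father's ABO genotype from I^B i × i i: 1/2 I^B i, 1/2 i i.
Crossing each possibility with the mother I^A I^A and summing P(type AB): 1/2·1/2 + 1/2·0 = 1/4.
Similarly for Rh via the father's Rh distribution: P(Rh+) = 3/4.
Independent loci: 1/4 × 3/4 = 3/16.

3/16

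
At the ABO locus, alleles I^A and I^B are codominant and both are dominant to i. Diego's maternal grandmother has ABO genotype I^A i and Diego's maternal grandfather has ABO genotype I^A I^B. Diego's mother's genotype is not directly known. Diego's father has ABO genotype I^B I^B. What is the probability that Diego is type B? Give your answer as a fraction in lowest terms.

1/2

Diego's mother's ABO genotype from I^A i × I^A I^B: 1/4 I^A I^A, 1/4 I^A I^B, 1/4 I^A i, 1/4 I^B i.
Crossing each possibility with the father I^B I^B and summing P(type B): 1/4·0 + 1/4·1/2 + 1/4·1/2 + 1/4·1 = 1/2.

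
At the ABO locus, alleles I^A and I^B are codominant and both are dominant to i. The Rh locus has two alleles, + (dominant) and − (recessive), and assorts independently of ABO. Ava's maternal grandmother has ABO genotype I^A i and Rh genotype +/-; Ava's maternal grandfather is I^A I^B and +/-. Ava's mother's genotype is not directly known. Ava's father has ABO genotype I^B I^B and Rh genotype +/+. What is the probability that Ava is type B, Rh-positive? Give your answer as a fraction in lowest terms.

Ava's mother's ABO genotype from I^A i × I^A I^B: 1/4 I^A I^A, 1/4 I^A I^B, 1/4 I^A i, 1/4 I^B i.
Crossing each possibility with the father I^B I^B and summing P(type B): 1/4·0 + 1/4·1/2 + 1/4·1/2 + 1/4·1 = 1/2.
Similarly for Rh via the mother's Rh distribution: P(Rh+) = 1.
Independent loci: 1/2 × 1 = 1/2.

1/2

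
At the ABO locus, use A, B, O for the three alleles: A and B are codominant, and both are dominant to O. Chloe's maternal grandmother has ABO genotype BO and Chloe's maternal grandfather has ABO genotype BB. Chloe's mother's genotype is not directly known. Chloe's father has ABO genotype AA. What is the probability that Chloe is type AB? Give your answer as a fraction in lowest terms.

Chloe's mother's ABO genotype from BO × BB: 1/2 BB, 1/2 BO.
Crossing each possibility with the father AA and summing P(type AB): 1/2·1 + 1/2·1/2 = 3/4.

3/4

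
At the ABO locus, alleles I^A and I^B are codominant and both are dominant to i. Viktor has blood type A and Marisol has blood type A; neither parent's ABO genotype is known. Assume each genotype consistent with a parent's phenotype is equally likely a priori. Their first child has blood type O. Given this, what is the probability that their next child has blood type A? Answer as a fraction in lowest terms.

Possible genotypes: Viktor ∈ {I^A I^A, I^A i}; Marisol ∈ {I^A I^A, I^A i}.
Weight each parental genotype pair by prior × P(type-O child):
  I^A i × I^A i: posterior weight 1; P(next child type A) = 3/4.
Weighted sum = 3/4.

3/4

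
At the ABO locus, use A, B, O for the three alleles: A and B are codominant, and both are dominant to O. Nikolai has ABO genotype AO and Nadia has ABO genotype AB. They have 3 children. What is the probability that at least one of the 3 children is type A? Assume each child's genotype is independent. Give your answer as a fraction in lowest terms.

ABO cross AO × AB → 1/2 A, 1/4 B, 1/4 AB.
So P(type A) = 1/2 per child.
P(none) = (1/2)^3 = 1/8; P(at least one) = 1 − 1/8 = 7/8.

7/8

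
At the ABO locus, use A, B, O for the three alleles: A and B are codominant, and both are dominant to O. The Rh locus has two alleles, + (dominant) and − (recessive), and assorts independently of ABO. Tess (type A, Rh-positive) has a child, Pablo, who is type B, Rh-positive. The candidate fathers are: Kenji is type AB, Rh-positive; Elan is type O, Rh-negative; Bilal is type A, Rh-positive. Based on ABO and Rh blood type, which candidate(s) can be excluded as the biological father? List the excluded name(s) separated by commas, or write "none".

Elan, Bilal

A candidate is excluded only if no genotype consistent with his phenotype could produce a type B, Rh-positive child with a type A, Rh-positive mother.
Elan (type O, Rh-): no genotype consistent with that phenotype can produce a type-B Rh+ child with a type-A mother.
Bilal (type A, Rh+): no genotype consistent with that phenotype can produce a type-B Rh+ child with a type-A mother.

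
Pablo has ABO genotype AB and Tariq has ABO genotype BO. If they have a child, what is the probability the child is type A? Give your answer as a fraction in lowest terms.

1/4

ABO cross AB × BO → offspring phenotypes: 1/4 A, 1/2 B, 1/4 AB.
So P(type A) = 1/4.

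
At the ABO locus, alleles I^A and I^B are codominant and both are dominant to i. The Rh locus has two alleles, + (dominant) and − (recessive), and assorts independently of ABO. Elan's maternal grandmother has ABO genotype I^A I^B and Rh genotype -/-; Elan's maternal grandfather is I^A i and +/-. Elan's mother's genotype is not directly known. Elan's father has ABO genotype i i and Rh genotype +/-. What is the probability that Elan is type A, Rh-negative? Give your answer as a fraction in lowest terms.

Elan's mother's ABO genotype from I^A I^B × I^A i: 1/4 I^A I^A, 1/4 I^A I^B, 1/4 I^A i, 1/4 I^B i.
Crossing each possibility with the father i i and summing P(type A): 1/4·1 + 1/4·1/2 + 1/4·1/2 + 1/4·0 = 1/2.
Similarly for Rh via the mother's Rh distribution: P(Rh-) = 3/8.
Independent loci: 1/2 × 3/8 = 3/16.

3/16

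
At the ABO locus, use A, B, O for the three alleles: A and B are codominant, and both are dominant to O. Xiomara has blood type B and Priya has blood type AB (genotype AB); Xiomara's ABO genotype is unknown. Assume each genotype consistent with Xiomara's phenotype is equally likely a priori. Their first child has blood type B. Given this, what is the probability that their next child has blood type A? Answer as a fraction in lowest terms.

1/8

Possible genotypes: Xiomara ∈ {BB, BO}; Priya ∈ {AB}.
Weight each parental genotype pair by prior × P(type-B child):
  BB × AB: posterior weight 1/2; P(next child type A) = 0.
  BO × AB: posterior weight 1/2; P(next child type A) = 1/4.
Weighted sum = 1/8.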